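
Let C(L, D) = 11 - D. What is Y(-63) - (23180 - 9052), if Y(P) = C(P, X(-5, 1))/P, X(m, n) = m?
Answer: -890080/63 ≈ -14128.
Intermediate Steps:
Y(P) = 16/P (Y(P) = (11 - 1*(-5))/P = (11 + 5)/P = 16/P)
Y(-63) - (23180 - 9052) = 16/(-63) - (23180 - 9052) = 16*(-1/63) - 1*14128 = -16/63 - 14128 = -890080/63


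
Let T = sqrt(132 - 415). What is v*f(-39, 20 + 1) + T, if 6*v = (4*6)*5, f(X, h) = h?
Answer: 420 + I*sqrt(283) ≈ 420.0 + 16.823*I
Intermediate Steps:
T = I*sqrt(283) (T = sqrt(-283) = I*sqrt(283) ≈ 16.823*I)
v = 20 (v = ((4*6)*5)/6 = (24*5)/6 = (1/6)*120 = 20)
v*f(-39, 20 + 1) + T = 20*(20 + 1) + I*sqrt(283) = 20*21 + I*sqrt(283) = 420 + I*sqrt(283)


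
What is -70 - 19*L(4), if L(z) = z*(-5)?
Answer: 310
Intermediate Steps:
L(z) = -5*z
-70 - 19*L(4) = -70 - (-95)*4 = -70 - 19*(-20) = -70 + 380 = 310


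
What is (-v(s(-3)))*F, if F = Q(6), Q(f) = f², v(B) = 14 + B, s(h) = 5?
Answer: -684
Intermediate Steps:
F = 36 (F = 6² = 36)
(-v(s(-3)))*F = -(14 + 5)*36 = -1*19*36 = -19*36 = -684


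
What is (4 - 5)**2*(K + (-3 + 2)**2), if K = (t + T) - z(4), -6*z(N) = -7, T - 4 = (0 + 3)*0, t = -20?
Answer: -97/6 ≈ -16.167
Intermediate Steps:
T = 4 (T = 4 + (0 + 3)*0 = 4 + 3*0 = 4 + 0 = 4)
z(N) = 7/6 (z(N) = -1/6*(-7) = 7/6)
K = -103/6 (K = (-20 + 4) - 1*7/6 = -16 - 7/6 = -103/6 ≈ -17.167)
(4 - 5)**2*(K + (-3 + 2)**2) = (4 - 5)**2*(-103/6 + (-3 + 2)**2) = (-1)**2*(-103/6 + (-1)**2) = 1*(-103/6 + 1) = 1*(-97/6) = -97/6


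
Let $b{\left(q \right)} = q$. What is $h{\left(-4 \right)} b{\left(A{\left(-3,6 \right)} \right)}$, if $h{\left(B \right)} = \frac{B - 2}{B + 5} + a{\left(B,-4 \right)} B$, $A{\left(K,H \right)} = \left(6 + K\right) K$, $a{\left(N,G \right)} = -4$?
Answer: $-90$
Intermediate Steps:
$A{\left(K,H \right)} = K \left(6 + K\right)$
$h{\left(B \right)} = - 4 B + \frac{-2 + B}{5 + B}$ ($h{\left(B \right)} = \frac{B - 2}{B + 5} - 4 B = \frac{-2 + B}{5 + B} - 4 B = - 4 B + \frac{-2 + B}{5 + B}$)
$h{\left(-4 \right)} b{\left(A{\left(-3,6 \right)} \right)} = \frac{-2 - -76 - 4 \left(-4\right)^{2}}{5 - 4} \left(- 3 \left(6 - 3\right)\right) = \frac{-2 + 76 - 64}{1} \left(\left(-3\right) 3\right) = 1 \left(-2 + 76 - 64\right) \left(-9\right) = 1 \cdot 10 \left(-9\right) = 10 \left(-9\right) = -90$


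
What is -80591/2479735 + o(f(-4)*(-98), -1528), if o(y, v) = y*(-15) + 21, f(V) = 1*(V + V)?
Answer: -29109689756/2479735 ≈ -11739.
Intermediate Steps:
f(V) = 2*V (f(V) = 1*(2*V) = 2*V)
o(y, v) = 21 - 15*y (o(y, v) = -15*y + 21 = 21 - 15*y)
-80591/2479735 + o(f(-4)*(-98), -1528) = -80591/2479735 + (21 - 15*2*(-4)*(-98)) = -80591*1/2479735 + (21 - (-120)*(-98)) = -80591/2479735 + (21 - 15*784) = -80591/2479735 + (21 - 11760) = -80591/2479735 - 11739 = -29109689756/2479735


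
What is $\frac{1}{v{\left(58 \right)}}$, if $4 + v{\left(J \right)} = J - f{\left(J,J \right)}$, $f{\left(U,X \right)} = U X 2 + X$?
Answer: $- \frac{1}{6732} \approx -0.00014854$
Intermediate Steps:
$f{\left(U,X \right)} = X + 2 U X$ ($f{\left(U,X \right)} = 2 U X + X = X + 2 U X$)
$v{\left(J \right)} = -4 + J - J \left(1 + 2 J\right)$ ($v{\left(J \right)} = -4 - \left(- J + J \left(1 + 2 J\right)\right) = -4 + J - J \left(1 + 2 J\right)$)
$\frac{1}{v{\left(58 \right)}} = \frac{1}{-4 - 2 \cdot 58^{2}} = \frac{1}{-4 - 6728} = \frac{1}{-6732} = - \frac{1}{6732}$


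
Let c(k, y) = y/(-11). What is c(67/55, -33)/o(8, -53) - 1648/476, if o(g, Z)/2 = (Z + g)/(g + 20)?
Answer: -7846/1785 ≈ -4.3955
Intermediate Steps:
c(k, y) = -y/11 (c(k, y) = y*(-1/11) = -y/11)
o(g, Z) = 2*(Z + g)/(20 + g) (o(g, Z) = 2*((Z + g)/(g + 20)) = 2*((Z + g)/(20 + g)) = 2*(Z + g)/(20 + g))
c(67/55, -33)/o(8, -53) - 1648/476 = (-1/11*(-33))/((2*(-53 + 8)/(20 + 8))) - 1648/476 = 3/((2*(-45)/28)) - 1648*1/476 = 3/((2*(1/28)*(-45))) - 412/119 = 3/(-45/14) - 412/119 = 3*(-14/45) - 412/119 = -14/15 - 412/119 = -7846/1785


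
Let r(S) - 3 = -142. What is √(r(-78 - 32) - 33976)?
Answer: I*√34115 ≈ 184.7*I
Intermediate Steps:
r(S) = -139 (r(S) = 3 - 142 = -139)
√(r(-78 - 32) - 33976) = √(-139 - 33976) = √(-34115) = I*√34115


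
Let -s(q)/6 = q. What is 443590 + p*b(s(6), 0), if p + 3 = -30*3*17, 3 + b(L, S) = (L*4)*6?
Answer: 1772701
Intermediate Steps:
s(q) = -6*q
b(L, S) = -3 + 24*L (b(L, S) = -3 + (L*4)*6 = -3 + (4*L)*6 = -3 + 24*L)
p = -1533 (p = -3 - 30*3*17 = -3 - 90*17 = -3 - 1530 = -1533)
443590 + p*b(s(6), 0) = 443590 - 1533*(-3 + 24*(-6*6)) = 443590 - 1533*(-3 + 24*(-36)) = 443590 - 1533*(-3 - 864) = 443590 - 1533*(-867) = 443590 + 1329111 = 1772701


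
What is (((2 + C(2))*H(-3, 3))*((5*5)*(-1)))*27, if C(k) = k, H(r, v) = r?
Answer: 8100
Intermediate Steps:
(((2 + C(2))*H(-3, 3))*((5*5)*(-1)))*27 = (((2 + 2)*(-3))*((5*5)*(-1)))*27 = ((4*(-3))*(25*(-1)))*27 = -12*(-25)*27 = 300*27 = 8100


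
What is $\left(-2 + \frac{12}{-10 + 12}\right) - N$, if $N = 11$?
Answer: $-7$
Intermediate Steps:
$\left(-2 + \frac{12}{-10 + 12}\right) - N = \left(-2 + \frac{12}{-10 + 12}\right) - 11 = \left(-2 + \frac{12}{2}\right) - 11 = \left(-2 + 12 \cdot \frac{1}{2}\right) - 11 = \left(-2 + 6\right) - 11 = 4 - 11 = -7$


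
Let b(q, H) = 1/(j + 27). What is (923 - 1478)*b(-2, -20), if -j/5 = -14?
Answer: -555/97 ≈ -5.7216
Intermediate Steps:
j = 70 (j = -5*(-14) = 70)
b(q, H) = 1/97 (b(q, H) = 1/(70 + 27) = 1/97)
(923 - 1478)*b(-2, -20) = (923 - 1478)*(1/97) = -555*1/97 = -555/97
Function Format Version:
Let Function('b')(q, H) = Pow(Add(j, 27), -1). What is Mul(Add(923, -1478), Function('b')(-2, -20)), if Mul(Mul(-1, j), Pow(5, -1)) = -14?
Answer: Rational(-555, 97) ≈ -5.7216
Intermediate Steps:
j = 70 (j = Mul(-5, -14) = 70)
Function('b')(q, H) = Rational(1, 97) (Function('b')(q, H) = Pow(Add(70, 27), -1) = Pow(97, -1) = Rational(1, 97))
Mul(Add(923, -1478), Function('b')(-2, -20)) = Mul(Add(923, -1478), Rational(1, 97)) = Mul(-555, Rational(1, 97)) = Rational(-555, 97)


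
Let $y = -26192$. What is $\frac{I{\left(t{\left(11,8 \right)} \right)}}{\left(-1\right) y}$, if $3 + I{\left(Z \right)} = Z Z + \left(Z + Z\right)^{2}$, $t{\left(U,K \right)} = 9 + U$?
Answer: $\frac{1997}{26192} \approx 0.076245$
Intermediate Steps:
$I{\left(Z \right)} = -3 + 5 Z^{2}$ ($I{\left(Z \right)} = -3 + \left(Z Z + \left(Z + Z\right)^{2}\right) = -3 + \left(Z^{2} + \left(2 Z\right)^{2}\right) = -3 + \left(Z^{2} + 4 Z^{2}\right) = -3 + 5 Z^{2}$)
$\frac{I{\left(t{\left(11,8 \right)} \right)}}{\left(-1\right) y} = \frac{-3 + 5 \left(9 + 11\right)^{2}}{\left(-1\right) \left(-26192\right)} = \frac{-3 + 5 \cdot 20^{2}}{26192} = \left(-3 + 5 \cdot 400\right) \frac{1}{26192} = \left(-3 + 2000\right) \frac{1}{26192} = 1997 \cdot \frac{1}{26192} = \frac{1997}{26192}$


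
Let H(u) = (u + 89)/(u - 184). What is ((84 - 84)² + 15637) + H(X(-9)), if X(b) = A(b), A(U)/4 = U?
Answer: 3440087/220 ≈ 15637.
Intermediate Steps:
A(U) = 4*U
X(b) = 4*b
H(u) = (89 + u)/(-184 + u)
((84 - 84)² + 15637) + H(X(-9)) = ((84 - 84)² + 15637) + (89 + 4*(-9))/(-184 + 4*(-9)) = (0² + 15637) + (89 - 36)/(-184 - 36) = (0 + 15637) + 53/(-220) = 15637 - 1/220*53 = 15637 - 53/220 = 3440087/220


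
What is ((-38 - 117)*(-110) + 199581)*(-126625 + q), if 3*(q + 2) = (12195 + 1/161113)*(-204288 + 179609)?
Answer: -10517399852444363107/483339 ≈ -2.1760e+13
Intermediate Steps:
q = -48488634722122/483339 (q = -2 + ((12195 + 1/161113)*(-204288 + 179609))/3 = -2 + ((12195 + 1/161113)*(-24679))/3 = -2 + ((1964773036/161113)*(-24679))/3 = -2 + (1/3)*(-48488633755444/161113) = -2 - 48488633755444/483339 = -48488634722122/483339 ≈ -1.0032e+8)
((-38 - 117)*(-110) + 199581)*(-126625 + q) = ((-38 - 117)*(-110) + 199581)*(-126625 - 48488634722122/483339) = (-155*(-110) + 199581)*(-48549837522997/483339) = (17050 + 199581)*(-48549837522997/483339) = 216631*(-48549837522997/483339) = -10517399852444363107/483339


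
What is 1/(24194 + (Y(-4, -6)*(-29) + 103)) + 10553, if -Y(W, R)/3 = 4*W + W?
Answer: 238044022/22557 ≈ 10553.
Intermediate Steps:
Y(W, R) = -15*W (Y(W, R) = -3*(4*W + W) = -15*W)
1/(24194 + (Y(-4, -6)*(-29) + 103)) + 10553 = 1/(24194 + (-15*(-4)*(-29) + 103)) + 10553 = 1/(24194 + (60*(-29) + 103)) + 10553 = 1/(24194 + (-1740 + 103)) + 10553 = 1/(24194 - 1637) + 10553 = 1/22557 + 10553 = 238044022/22557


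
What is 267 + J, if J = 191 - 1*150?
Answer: 308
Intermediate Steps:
J = 41 (J = 191 - 150 = 41)
267 + J = 267 + 41 = 308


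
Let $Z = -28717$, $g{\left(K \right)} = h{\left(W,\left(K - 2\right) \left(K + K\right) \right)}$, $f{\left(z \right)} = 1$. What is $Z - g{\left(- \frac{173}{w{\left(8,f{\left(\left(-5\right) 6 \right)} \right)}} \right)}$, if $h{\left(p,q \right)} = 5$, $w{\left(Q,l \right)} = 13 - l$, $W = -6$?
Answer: $-28722$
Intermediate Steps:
$g{\left(K \right)} = 5$
$Z - g{\left(- \frac{173}{w{\left(8,f{\left(\left(-5\right) 6 \right)} \right)}} \right)} = -28717 - 5 = -28722$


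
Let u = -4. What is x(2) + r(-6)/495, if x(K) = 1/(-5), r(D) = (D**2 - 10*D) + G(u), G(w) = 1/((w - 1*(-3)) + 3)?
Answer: -1/198 ≈ -0.0050505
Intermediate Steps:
G(w) = 1/(6 + w) (G(w) = 1/((w + 3) + 3) = 1/((3 + w) + 3) = 1/(6 + w))
r(D) = 1/2 + D**2 - 10*D (r(D) = (D**2 - 10*D) + 1/(6 - 4) = (D**2 - 10*D) + 1/2 = 1/2 + D**2 - 10*D)
x(K) = -1/5
x(2) + r(-6)/495 = -1/5 + (1/2 + (-6)**2 - 10*(-6))/495 = -1/5 + (1/2 + 36 + 60)/495 = -1/5 + (1/495)*(193/2) = -1/5 + 193/990 = -1/198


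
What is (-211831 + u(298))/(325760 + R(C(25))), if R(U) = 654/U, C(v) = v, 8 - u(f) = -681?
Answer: -2639275/4072327 ≈ -0.64810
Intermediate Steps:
u(f) = 689 (u(f) = 8 - 1*(-681) = 8 + 681 = 689)
(-211831 + u(298))/(325760 + R(C(25))) = (-211831 + 689)/(325760 + 654/25) = -211142/(325760 + 654*(1/25)) = -211142/(325760 + 654/25) = -211142/8144654/25 = -211142*25/8144654 = -2639275/4072327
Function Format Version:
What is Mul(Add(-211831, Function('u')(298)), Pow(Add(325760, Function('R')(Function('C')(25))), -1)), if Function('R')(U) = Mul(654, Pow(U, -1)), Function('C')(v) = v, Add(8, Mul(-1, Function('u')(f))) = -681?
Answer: Rational(-2639275, 4072327) ≈ -0.64810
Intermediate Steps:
Function('u')(f) = 689 (Function('u')(f) = Add(8, Mul(-1, -681)) = Add(8, 681) = 689)
Mul(Add(-211831, Function('u')(298)), Pow(Add(325760, Function('R')(Function('C')(25))), -1)) = Mul(Add(-211831, 689), Pow(Add(325760, Mul(654, Pow(25, -1))), -1)) = Mul(-211142, Pow(Add(325760, Mul(654, Rational(1, 25))), -1)) = Mul(-211142, Pow(Add(325760, Rational(654, 25)), -1)) = Mul(-211142, Pow(Rational(8144654, 25), -1)) = Mul(-211142, Rational(25, 8144654)) = Rational(-2639275, 4072327)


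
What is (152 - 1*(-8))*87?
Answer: 13920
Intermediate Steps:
(152 - 1*(-8))*87 = (152 + 8)*87 = 160*87 = 13920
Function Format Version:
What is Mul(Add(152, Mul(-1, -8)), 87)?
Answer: 13920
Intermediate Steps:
Mul(Add(152, Mul(-1, -8)), 87) = Mul(Add(152, 8), 87) = Mul(160, 87) = 13920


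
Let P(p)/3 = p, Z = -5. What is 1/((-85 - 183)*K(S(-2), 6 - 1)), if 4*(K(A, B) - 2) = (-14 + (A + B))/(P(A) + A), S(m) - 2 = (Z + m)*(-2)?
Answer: -64/34773 ≈ -0.0018405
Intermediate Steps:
S(m) = 12 - 2*m (S(m) = 2 + (-5 + m)*(-2) = 2 + (10 - 2*m) = 12 - 2*m)
P(p) = 3*p
K(A, B) = 2 + (-14 + A + B)/(16*A) (K(A, B) = 2 + ((-14 + (A + B))/(3*A + A))/4 = 2 + ((-14 + A + B)/((4*A)))/4 = 2 + ((-14 + A + B)*(1/(4*A)))/4 = 2 + ((-14 + A + B)/(4*A))/4 = 2 + (-14 + A + B)/(16*A))
1/((-85 - 183)*K(S(-2), 6 - 1)) = 1/((-85 - 183)*(((-14 + (6 - 1) + 33*(12 - 2*(-2)))/(16*(12 - 2*(-2)))))) = 1/((-268)*(((-14 + 5 + 33*(12 + 4))/(16*(12 + 4))))) = -256/(-14 + 5 + 33*16)/268 = -256/(-14 + 5 + 528)/268 = -1/(268*((1/16)*(1/16)*519)) = -1/(268*519/256) = -1/268*256/519 = -64/34773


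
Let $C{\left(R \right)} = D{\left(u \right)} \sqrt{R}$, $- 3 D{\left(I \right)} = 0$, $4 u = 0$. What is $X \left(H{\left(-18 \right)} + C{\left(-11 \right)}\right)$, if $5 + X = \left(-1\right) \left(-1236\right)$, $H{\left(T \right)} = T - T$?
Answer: $0$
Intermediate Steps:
$H{\left(T \right)} = 0$
$u = 0$ ($u = \frac{1}{4} \cdot 0 = 0$)
$D{\left(I \right)} = 0$ ($D{\left(I \right)} = \left(- \frac{1}{3}\right) 0 = 0$)
$C{\left(R \right)} = 0$ ($C{\left(R \right)} = 0 \sqrt{R} = 0$)
$X = 1231$ ($X = -5 - -1236 = -5 + 1236 = 1231$)
$X \left(H{\left(-18 \right)} + C{\left(-11 \right)}\right) = 1231 \left(0 + 0\right) = 1231 \cdot 0 = 0$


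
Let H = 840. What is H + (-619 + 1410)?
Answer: 1631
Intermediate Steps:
H + (-619 + 1410) = 840 + (-619 + 1410) = 840 + 791 = 1631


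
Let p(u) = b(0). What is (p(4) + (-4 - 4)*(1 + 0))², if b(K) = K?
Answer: 64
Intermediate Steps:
p(u) = 0
(p(4) + (-4 - 4)*(1 + 0))² = (0 + (-4 - 4)*(1 + 0))² = (0 - 8*1)² = (0 - 8)² = (-8)² = 64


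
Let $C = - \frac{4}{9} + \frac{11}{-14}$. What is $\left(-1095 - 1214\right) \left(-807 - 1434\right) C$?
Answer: $- \frac{89115855}{14} \approx -6.3654 \cdot 10^{6}$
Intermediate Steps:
$C = - \frac{155}{126}$ ($C = \left(-4\right) \frac{1}{9} + 11 \left(- \frac{1}{14}\right) = - \frac{4}{9} - \frac{11}{14} = - \frac{155}{126} \approx -1.2302$)
$\left(-1095 - 1214\right) \left(-807 - 1434\right) C = \left(-1095 - 1214\right) \left(-807 - 1434\right) \left(- \frac{155}{126}\right) = \left(-2309\right) \left(-2241\right) \left(- \frac{155}{126}\right) = 5174469 \left(- \frac{155}{126}\right) = - \frac{89115855}{14}$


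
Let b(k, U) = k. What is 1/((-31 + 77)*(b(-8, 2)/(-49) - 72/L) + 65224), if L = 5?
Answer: 245/15819432 ≈ 1.5487e-5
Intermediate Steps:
1/((-31 + 77)*(b(-8, 2)/(-49) - 72/L) + 65224) = 1/((-31 + 77)*(-8/(-49) - 72/5) + 65224) = 1/(46*(-8*(-1/49) - 72*1/5) + 65224) = 1/(46*(8/49 - 72/5) + 65224) = 1/(46*(-3488/245) + 65224) = 1/(-160448/245 + 65224) = 1/(15819432/245) = 245/15819432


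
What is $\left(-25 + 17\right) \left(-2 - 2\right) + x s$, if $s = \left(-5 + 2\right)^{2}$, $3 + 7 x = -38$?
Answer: $- \frac{145}{7} \approx -20.714$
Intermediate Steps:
$x = - \frac{41}{7}$ ($x = - \frac{3}{7} + \frac{1}{7} \left(-38\right) = - \frac{3}{7} - \frac{38}{7} = - \frac{41}{7} \approx -5.8571$)
$s = 9$ ($s = \left(-3\right)^{2} = 9$)
$\left(-25 + 17\right) \left(-2 - 2\right) + x s = \left(-25 + 17\right) \left(-2 - 2\right) - \frac{369}{7} = \left(-8\right) \left(-4\right) - \frac{369}{7} = 32 - \frac{369}{7} = - \frac{145}{7}$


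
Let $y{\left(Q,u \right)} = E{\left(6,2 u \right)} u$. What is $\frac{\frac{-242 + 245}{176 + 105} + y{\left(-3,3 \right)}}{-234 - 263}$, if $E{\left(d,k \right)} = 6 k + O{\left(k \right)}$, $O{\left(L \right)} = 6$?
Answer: $- \frac{35409}{139657} \approx -0.25354$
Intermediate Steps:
$E{\left(d,k \right)} = 6 + 6 k$ ($E{\left(d,k \right)} = 6 k + 6 = 6 + 6 k$)
$y{\left(Q,u \right)} = u \left(6 + 12 u\right)$ ($y{\left(Q,u \right)} = \left(6 + 6 \cdot 2 u\right) u = \left(6 + 12 u\right) u = u \left(6 + 12 u\right)$)
$\frac{\frac{-242 + 245}{176 + 105} + y{\left(-3,3 \right)}}{-234 - 263} = \frac{\frac{-242 + 245}{176 + 105} + 6 \cdot 3 \left(1 + 2 \cdot 3\right)}{-234 - 263} = \frac{\frac{3}{281} + 6 \cdot 3 \left(1 + 6\right)}{-497} = \left(3 \cdot \frac{1}{281} + 6 \cdot 3 \cdot 7\right) \left(- \frac{1}{497}\right) = \left(\frac{3}{281} + 126\right) \left(- \frac{1}{497}\right) = \frac{35409}{281} \left(- \frac{1}{497}\right) = - \frac{35409}{139657}$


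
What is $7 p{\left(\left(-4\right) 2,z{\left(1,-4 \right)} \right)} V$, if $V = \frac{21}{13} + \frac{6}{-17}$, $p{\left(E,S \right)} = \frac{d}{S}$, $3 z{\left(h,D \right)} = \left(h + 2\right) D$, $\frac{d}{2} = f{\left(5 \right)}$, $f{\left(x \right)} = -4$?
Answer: $\frac{3906}{221} \approx 17.674$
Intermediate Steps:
$d = -8$ ($d = 2 \left(-4\right) = -8$)
$z{\left(h,D \right)} = \frac{D \left(2 + h\right)}{3}$ ($z{\left(h,D \right)} = \frac{\left(h + 2\right) D}{3} = \frac{\left(2 + h\right) D}{3} = \frac{D \left(2 + h\right)}{3}$)
$p{\left(E,S \right)} = - \frac{8}{S}$
$V = \frac{279}{221}$ ($V = 21 \cdot \frac{1}{13} + 6 \left(- \frac{1}{17}\right) = \frac{21}{13} - \frac{6}{17} = \frac{279}{221} \approx 1.2624$)
$7 p{\left(\left(-4\right) 2,z{\left(1,-4 \right)} \right)} V = 7 \left(- \frac{8}{\frac{1}{3} \left(-4\right) \left(2 + 1\right)}\right) \frac{279}{221} = 7 \left(- \frac{8}{\frac{1}{3} \left(-4\right) 3}\right) \frac{279}{221} = 7 \left(- \frac{8}{-4}\right) \frac{279}{221} = 7 \left(\left(-8\right) \left(- \frac{1}{4}\right)\right) \frac{279}{221} = 7 \cdot 2 \cdot \frac{279}{221} = 14 \cdot \frac{279}{221} = \frac{3906}{221}$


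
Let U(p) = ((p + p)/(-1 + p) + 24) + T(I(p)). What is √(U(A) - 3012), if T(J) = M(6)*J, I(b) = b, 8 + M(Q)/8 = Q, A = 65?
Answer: I*√257662/8 ≈ 63.451*I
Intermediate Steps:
M(Q) = -64 + 8*Q
T(J) = -16*J (T(J) = (-64 + 8*6)*J = (-64 + 48)*J = -16*J)
U(p) = 24 - 16*p + 2*p/(-1 + p) (U(p) = ((p + p)/(-1 + p) + 24) - 16*p = ((2*p)/(-1 + p) + 24) - 16*p = (2*p/(-1 + p) + 24) - 16*p = (24 + 2*p/(-1 + p)) - 16*p = 24 - 16*p + 2*p/(-1 + p))
√(U(A) - 3012) = √(2*(-12 - 8*65² + 21*65)/(-1 + 65) - 3012) = √(2*(-12 - 8*4225 + 1365)/64 - 3012) = √(2*(1/64)*(-12 - 33800 + 1365) - 3012) = √(2*(1/64)*(-32447) - 3012) = √(-32447/32 - 3012) = √(-128831/32) = I*√257662/8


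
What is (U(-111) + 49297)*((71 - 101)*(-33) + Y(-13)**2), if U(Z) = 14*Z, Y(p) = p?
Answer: 55334137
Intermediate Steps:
(U(-111) + 49297)*((71 - 101)*(-33) + Y(-13)**2) = (14*(-111) + 49297)*((71 - 101)*(-33) + (-13)**2) = (-1554 + 49297)*(-30*(-33) + 169) = 47743*(990 + 169) = 47743*1159 = 55334137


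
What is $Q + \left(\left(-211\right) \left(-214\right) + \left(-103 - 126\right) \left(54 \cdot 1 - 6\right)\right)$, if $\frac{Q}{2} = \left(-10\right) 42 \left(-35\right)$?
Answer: $63562$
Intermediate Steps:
$Q = 29400$ ($Q = 2 \left(-10\right) 42 \left(-35\right) = 2 \left(\left(-420\right) \left(-35\right)\right) = 2 \cdot 14700 = 29400$)
$Q + \left(\left(-211\right) \left(-214\right) + \left(-103 - 126\right) \left(54 \cdot 1 - 6\right)\right) = 29400 + \left(\left(-211\right) \left(-214\right) + \left(-103 - 126\right) \left(54 \cdot 1 - 6\right)\right) = 29400 + \left(45154 - 229 \left(54 - 6\right)\right) = 29400 + \left(45154 - 10992\right) = 29400 + 34162 = 63562$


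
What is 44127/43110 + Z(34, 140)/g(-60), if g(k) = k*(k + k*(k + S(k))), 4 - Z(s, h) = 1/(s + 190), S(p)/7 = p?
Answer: 15815081/15450624 ≈ 1.0236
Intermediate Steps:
S(p) = 7*p
Z(s, h) = 4 - 1/(190 + s) (Z(s, h) = 4 - 1/(s + 190) = 4 - 1/(190 + s))
g(k) = k*(k + 8*k**2) (g(k) = k*(k + k*(k + 7*k)) = k*(k + k*(8*k)) = k*(k + 8*k**2))
44127/43110 + Z(34, 140)/g(-60) = 44127/43110 + ((759 + 4*34)/(190 + 34))/(((-60)**2*(1 + 8*(-60)))) = 44127*(1/43110) + ((759 + 136)/224)/((3600*(1 - 480))) = 4903/4790 + ((1/224)*895)/((3600*(-479))) = 4903/4790 + (895/224)/(-1724400) = 4903/4790 + (895/224)*(-1/1724400) = 4903/4790 - 179/77253120 = 15815081/15450624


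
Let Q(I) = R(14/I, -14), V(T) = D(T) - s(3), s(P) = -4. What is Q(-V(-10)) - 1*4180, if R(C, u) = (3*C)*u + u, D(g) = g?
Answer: -4292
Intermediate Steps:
V(T) = 4 + T (V(T) = T - 1*(-4) = T + 4 = 4 + T)
R(C, u) = u + 3*C*u (R(C, u) = 3*C*u + u = u + 3*C*u)
Q(I) = -14 - 588/I (Q(I) = -14*(1 + 3*(14/I)) = -14*(1 + 42/I) = -14 - 588/I)
Q(-V(-10)) - 1*4180 = (-14 - 588*(-1/(4 - 10))) - 1*4180 = (-14 - 588/((-1*(-6)))) - 4180 = (-14 - 588/6) - 4180 = (-14 - 588*⅙) - 4180 = (-14 - 98) - 4180 = -112 - 4180 = -4292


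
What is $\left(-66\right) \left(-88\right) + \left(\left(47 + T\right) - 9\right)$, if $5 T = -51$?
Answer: $\frac{29179}{5} \approx 5835.8$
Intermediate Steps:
$T = - \frac{51}{5}$ ($T = \frac{1}{5} \left(-51\right) = - \frac{51}{5} \approx -10.2$)
$\left(-66\right) \left(-88\right) + \left(\left(47 + T\right) - 9\right) = \left(-66\right) \left(-88\right) + \left(\left(47 - \frac{51}{5}\right) - 9\right) = 5808 + \left(\frac{184}{5} - 9\right) = 5808 + \frac{139}{5} = \frac{29179}{5}$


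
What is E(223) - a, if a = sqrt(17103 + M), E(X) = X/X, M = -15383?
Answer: 1 - 2*sqrt(430) ≈ -40.473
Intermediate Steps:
E(X) = 1
a = 2*sqrt(430) (a = sqrt(17103 - 15383) = sqrt(1720) = 2*sqrt(430) ≈ 41.473)
E(223) - a = 1 - 2*sqrt(430)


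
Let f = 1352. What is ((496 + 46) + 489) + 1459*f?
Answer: 1973599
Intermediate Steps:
((496 + 46) + 489) + 1459*f = ((496 + 46) + 489) + 1459*1352 = (542 + 489) + 1972568 = 1031 + 1972568 = 1973599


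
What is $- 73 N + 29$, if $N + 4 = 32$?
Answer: $-2015$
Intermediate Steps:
$N = 28$ ($N = -4 + 32 = 28$)
$- 73 N + 29 = \left(-73\right) 28 + 29 = -2044 + 29 = -2015$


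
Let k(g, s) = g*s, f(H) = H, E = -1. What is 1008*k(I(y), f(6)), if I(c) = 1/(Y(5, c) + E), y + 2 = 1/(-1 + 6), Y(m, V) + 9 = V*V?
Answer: -151200/169 ≈ -894.67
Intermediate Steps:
Y(m, V) = -9 + V² (Y(m, V) = -9 + V*V = -9 + V²)
y = -9/5 (y = -2 + 1/(-1 + 6) = -2 + 1/5 = -2 + ⅕ = -9/5 ≈ -1.8000)
I(c) = 1/(-10 + c²) (I(c) = 1/((-9 + c²) - 1) = 1/(-10 + c²))
1008*k(I(y), f(6)) = 1008*(6/(-10 + (-9/5)²)) = 1008*(6/(-10 + 81/25)) = 1008*(6/(-169/25)) = 1008*(-25/169*6) = 1008*(-150/169) = -151200/169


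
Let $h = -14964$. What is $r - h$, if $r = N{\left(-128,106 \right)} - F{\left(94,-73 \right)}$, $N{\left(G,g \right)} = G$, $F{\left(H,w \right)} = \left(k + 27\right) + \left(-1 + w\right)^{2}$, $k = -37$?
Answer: $9370$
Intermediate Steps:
$F{\left(H,w \right)} = -10 + \left(-1 + w\right)^{2}$ ($F{\left(H,w \right)} = \left(-37 + 27\right) + \left(-1 + w\right)^{2} = -10 + \left(-1 + w\right)^{2}$)
$r = -5594$ ($r = -128 - \left(-10 + \left(-1 - 73\right)^{2}\right) = -128 - \left(-10 + \left(-74\right)^{2}\right) = -128 - \left(-10 + 5476\right) = -128 - 5466 = -5594$)
$r - h = -5594 - -14964 = -5594 + 14964 = 9370$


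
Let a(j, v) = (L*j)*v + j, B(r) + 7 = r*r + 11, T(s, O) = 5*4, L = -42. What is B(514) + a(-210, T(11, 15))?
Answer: 440390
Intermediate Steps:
T(s, O) = 20
B(r) = 4 + r² (B(r) = -7 + (r*r + 11) = -7 + (r² + 11) = -7 + (11 + r²) = 4 + r²)
a(j, v) = j - 42*j*v (a(j, v) = (-42*j)*v + j = -42*j*v + j = j - 42*j*v)
B(514) + a(-210, T(11, 15)) = (4 + 514²) - 210*(1 - 42*20) = (4 + 264196) - 210*(1 - 840) = 264200 - 210*(-839) = 264200 + 176190 = 440390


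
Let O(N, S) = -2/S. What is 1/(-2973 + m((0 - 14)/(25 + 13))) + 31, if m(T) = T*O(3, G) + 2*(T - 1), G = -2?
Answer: 1752907/56546 ≈ 31.000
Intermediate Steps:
m(T) = -2 + 3*T (m(T) = T*(-2/(-2)) + 2*(T - 1) = T*(-2*(-1/2)) + 2*(-1 + T) = T*1 + (-2 + 2*T) = T + (-2 + 2*T) = -2 + 3*T)
1/(-2973 + m((0 - 14)/(25 + 13))) + 31 = 1/(-2973 + (-2 + 3*((0 - 14)/(25 + 13)))) + 31 = 1/(-2973 + (-2 + 3*(-14/38))) + 31 = 1/(-2973 + (-2 + 3*(-14*1/38))) + 31 = 1/(-2973 + (-2 + 3*(-7/19))) + 31 = 1/(-2973 + (-2 - 21/19)) + 31 = 1/(-2973 - 59/19) + 31 = 1/(-56546/19) + 31 = -19/56546 + 31 = 1752907/56546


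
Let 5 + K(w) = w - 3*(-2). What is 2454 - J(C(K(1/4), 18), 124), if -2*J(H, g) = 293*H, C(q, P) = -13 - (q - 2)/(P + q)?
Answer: 42751/77 ≈ 555.21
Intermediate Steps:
K(w) = 1 + w (K(w) = -5 + (w - 3*(-2)) = -5 + (w + 6) = -5 + (6 + w) = 1 + w)
C(q, P) = -13 - (-2 + q)/(P + q)
J(H, g) = -293*H/2
2454 - J(C(K(1/4), 18), 124) = 2454 - (-293)*(2 - 14*(1 + 1/4) - 13*18)/(18 + (1 + 1/4))/2 = 2454 - (-293)*(2 - 14*(1 + 1/4) - 234)/(18 + (1 + 1/4))/2 = 2454 - (-293)*(2 - 14*5/4 - 234)/(18 + 5/4)/2 = 2454 - (-293)*(2 - 35/2 - 234)/(77/4)/2 = 2454 - (-293)*(4/77)*(-499/2)/2 = 2454 - (-293)*(-998)/(2*77) = 2454 - 1*146207/77 = 2454 - 146207/77 = 42751/77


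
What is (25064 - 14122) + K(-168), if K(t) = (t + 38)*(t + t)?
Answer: 54622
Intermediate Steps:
K(t) = 2*t*(38 + t) (K(t) = (38 + t)*(2*t) = 2*t*(38 + t))
(25064 - 14122) + K(-168) = (25064 - 14122) + 2*(-168)*(38 - 168) = 10942 + 2*(-168)*(-130) = 10942 + 43680 = 54622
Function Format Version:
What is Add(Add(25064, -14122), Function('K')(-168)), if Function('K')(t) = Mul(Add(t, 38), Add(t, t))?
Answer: 54622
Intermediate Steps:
Function('K')(t) = Mul(2, t, Add(38, t)) (Function('K')(t) = Mul(Add(38, t), Mul(2, t)) = Mul(2, t, Add(38, t)))
Add(Add(25064, -14122), Function('K')(-168)) = Add(Add(25064, -14122), Mul(2, -168, Add(38, -168))) = Add(10942, Mul(2, -168, -130)) = Add(10942, 43680) = 54622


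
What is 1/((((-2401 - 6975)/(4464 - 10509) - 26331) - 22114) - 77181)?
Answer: -6045/759399794 ≈ -7.9602e-6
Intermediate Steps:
1/((((-2401 - 6975)/(4464 - 10509) - 26331) - 22114) - 77181) = 1/(((-9376/(-6045) - 26331) - 22114) - 77181) = 1/(((-9376*(-1/6045) - 26331) - 22114) - 77181) = 1/(((9376/6045 - 26331) - 22114) - 77181) = 1/((-159161519/6045 - 22114) - 77181) = 1/(-292840649/6045 - 77181) = 1/(-759399794/6045) = -6045/759399794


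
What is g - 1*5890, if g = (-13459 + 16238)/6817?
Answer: -40149351/6817 ≈ -5889.6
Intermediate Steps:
g = 2779/6817 (g = 2779*(1/6817) = 2779/6817 ≈ 0.40766)
g - 1*5890 = 2779/6817 - 1*5890 = 2779/6817 - 5890 = -40149351/6817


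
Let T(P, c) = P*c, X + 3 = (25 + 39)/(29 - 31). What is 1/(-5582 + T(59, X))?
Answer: -1/7647 ≈ -0.00013077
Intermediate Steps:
X = -35 (X = -3 + (25 + 39)/(29 - 31) = -3 + 64/(-2) = -3 + 64*(-½) = -3 - 32 = -35)
1/(-5582 + T(59, X)) = 1/(-5582 + 59*(-35)) = 1/(-5582 - 2065) = 1/(-7647) = -1/7647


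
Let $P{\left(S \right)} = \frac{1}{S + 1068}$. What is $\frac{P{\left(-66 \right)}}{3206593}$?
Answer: $\frac{1}{3213006186} \approx 3.1124 \cdot 10^{-10}$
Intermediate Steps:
$P{\left(S \right)} = \frac{1}{1068 + S}$
$\frac{P{\left(-66 \right)}}{3206593} = \frac{1}{\left(1068 - 66\right) 3206593} = \frac{1}{1002} \cdot \frac{1}{3206593} = \frac{1}{3213006186}$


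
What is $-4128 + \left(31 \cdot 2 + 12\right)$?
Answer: $-4054$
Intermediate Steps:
$-4128 + \left(31 \cdot 2 + 12\right) = -4128 + \left(62 + 12\right) = -4128 + 74 = -4054$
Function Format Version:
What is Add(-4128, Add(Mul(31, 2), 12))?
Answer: -4054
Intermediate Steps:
Add(-4128, Add(Mul(31, 2), 12)) = Add(-4128, Add(62, 12)) = Add(-4128, 74) = -4054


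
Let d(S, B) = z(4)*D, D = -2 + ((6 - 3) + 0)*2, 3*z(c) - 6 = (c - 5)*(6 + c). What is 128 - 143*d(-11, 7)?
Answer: 2672/3 ≈ 890.67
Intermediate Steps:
z(c) = 2 + (-5 + c)*(6 + c)/3 (z(c) = 2 + ((c - 5)*(6 + c))/3 = 2 + ((-5 + c)*(6 + c))/3 = 2 + (-5 + c)*(6 + c)/3)
D = 4 (D = -2 + (3 + 0)*2 = -2 + 3*2 = -2 + 6 = 4)
d(S, B) = -16/3 (d(S, B) = (-8 + (⅓)*4 + (⅓)*4²)*4 = (-8 + 4/3 + (⅓)*16)*4 = (-8 + 4/3 + 16/3)*4 = -4/3*4 = -16/3)
128 - 143*d(-11, 7) = 128 - 143*(-16/3) = 128 + 2288/3 = 2672/3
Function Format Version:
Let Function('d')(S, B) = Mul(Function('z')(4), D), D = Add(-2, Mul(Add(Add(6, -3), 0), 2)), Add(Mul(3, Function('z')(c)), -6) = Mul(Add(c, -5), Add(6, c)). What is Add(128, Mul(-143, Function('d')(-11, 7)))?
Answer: Rational(2672, 3) ≈ 890.67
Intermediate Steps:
Function('z')(c) = Add(2, Mul(Rational(1, 3), Add(-5, c), Add(6, c))) (Function('z')(c) = Add(2, Mul(Rational(1, 3), Mul(Add(c, -5), Add(6, c)))) = Add(2, Mul(Rational(1, 3), Mul(Add(-5, c), Add(6, c)))) = Add(2, Mul(Rational(1, 3), Add(-5, c), Add(6, c))))
D = 4 (D = Add(-2, Mul(Add(3, 0), 2)) = Add(-2, Mul(3, 2)) = Add(-2, 6) = 4)
Function('d')(S, B) = Rational(-16, 3) (Function('d')(S, B) = Mul(Add(-8, Mul(Rational(1, 3), 4), Mul(Rational(1, 3), Pow(4, 2))), 4) = Mul(Add(-8, Rational(4, 3), Mul(Rational(1, 3), 16)), 4) = Mul(Add(-8, Rational(4, 3), Rational(16, 3)), 4) = Mul(Rational(-4, 3), 4) = Rational(-16, 3))
Add(128, Mul(-143, Function('d')(-11, 7))) = Add(128, Mul(-143, Rational(-16, 3))) = Add(128, Rational(2288, 3)) = Rational(2672, 3)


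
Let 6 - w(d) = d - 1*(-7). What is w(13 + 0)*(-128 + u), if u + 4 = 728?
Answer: -8344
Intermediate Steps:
w(d) = -1 - d (w(d) = 6 - (d - 1*(-7)) = 6 - (d + 7) = 6 - (7 + d) = 6 + (-7 - d) = -1 - d)
u = 724 (u = -4 + 728 = 724)
w(13 + 0)*(-128 + u) = (-1 - (13 + 0))*(-128 + 724) = (-1 - 1*13)*596 = (-1 - 13)*596 = -14*596 = -8344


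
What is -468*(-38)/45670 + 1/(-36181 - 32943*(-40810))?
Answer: 5016778267063/12883280659480 ≈ 0.38940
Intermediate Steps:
-468*(-38)/45670 + 1/(-36181 - 32943*(-40810)) = 17784*(1/45670) - 1/40810/(-69124) = 8892/22835 - 1/69124*(-1/40810) = 8892/22835 + 1/2820950440 = 5016778267063/12883280659480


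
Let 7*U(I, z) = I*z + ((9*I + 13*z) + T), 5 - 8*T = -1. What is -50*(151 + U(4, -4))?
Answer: -102575/14 ≈ -7326.8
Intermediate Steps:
T = ¾ (T = 5/8 - ⅛*(-1) = 5/8 + ⅛ = ¾ ≈ 0.75000)
U(I, z) = 3/28 + 9*I/7 + 13*z/7 + I*z/7 (U(I, z) = (I*z + ((9*I + 13*z) + ¾))/7 = (I*z + (¾ + 9*I + 13*z))/7 = (¾ + 9*I + 13*z + I*z)/7 = 3/28 + 9*I/7 + 13*z/7 + I*z/7)
-50*(151 + U(4, -4)) = -50*(151 + (3/28 + (9/7)*4 + (13/7)*(-4) + (⅐)*4*(-4))) = -50*(151 + (3/28 + 36/7 - 52/7 - 16/7)) = -50*(151 - 125/28) = -50*4103/28 = -102575/14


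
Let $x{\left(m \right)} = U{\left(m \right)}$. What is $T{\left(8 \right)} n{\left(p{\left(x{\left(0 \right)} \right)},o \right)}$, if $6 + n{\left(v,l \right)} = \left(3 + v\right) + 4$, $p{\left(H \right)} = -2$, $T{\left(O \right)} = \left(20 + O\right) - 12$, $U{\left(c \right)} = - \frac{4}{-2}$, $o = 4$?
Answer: $-16$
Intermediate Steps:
$U{\left(c \right)} = 2$ ($U{\left(c \right)} = \left(-4\right) \left(- \frac{1}{2}\right) = 2$)
$x{\left(m \right)} = 2$
$T{\left(O \right)} = 8 + O$
$n{\left(v,l \right)} = 1 + v$ ($n{\left(v,l \right)} = -6 + \left(\left(3 + v\right) + 4\right) = -6 + \left(7 + v\right) = 1 + v$)
$T{\left(8 \right)} n{\left(p{\left(x{\left(0 \right)} \right)},o \right)} = \left(8 + 8\right) \left(1 - 2\right) = 16 \left(-1\right) = -16$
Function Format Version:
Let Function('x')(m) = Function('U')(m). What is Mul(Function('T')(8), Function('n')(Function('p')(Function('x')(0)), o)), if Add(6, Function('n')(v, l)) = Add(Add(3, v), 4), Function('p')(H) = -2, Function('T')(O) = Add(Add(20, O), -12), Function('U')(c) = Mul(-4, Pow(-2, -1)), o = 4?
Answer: -16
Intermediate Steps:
Function('U')(c) = 2 (Function('U')(c) = Mul(-4, Rational(-1, 2)) = 2)
Function('x')(m) = 2
Function('T')(O) = Add(8, O)
Function('n')(v, l) = Add(1, v) (Function('n')(v, l) = Add(-6, Add(Add(3, v), 4)) = Add(-6, Add(7, v)) = Add(1, v))
Mul(Function('T')(8), Function('n')(Function('p')(Function('x')(0)), o)) = Mul(Add(8, 8), Add(1, -2)) = Mul(16, -1) = -16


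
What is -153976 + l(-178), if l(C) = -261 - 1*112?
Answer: -154349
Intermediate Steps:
l(C) = -373 (l(C) = -261 - 112 = -373)
-153976 + l(-178) = -153976 - 373 = -154349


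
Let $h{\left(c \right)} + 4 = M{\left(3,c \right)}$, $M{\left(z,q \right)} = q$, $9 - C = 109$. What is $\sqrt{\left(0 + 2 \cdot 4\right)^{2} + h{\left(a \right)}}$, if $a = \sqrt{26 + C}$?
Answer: $\sqrt{60 + i \sqrt{74}} \approx 7.7657 + 0.55386 i$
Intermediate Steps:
$C = -100$ ($C = 9 - 109 = -100$)
$a = i \sqrt{74}$ ($a = \sqrt{26 - 100} = \sqrt{-74} = i \sqrt{74} \approx 8.6023 i$)
$h{\left(c \right)} = -4 + c$
$\sqrt{\left(0 + 2 \cdot 4\right)^{2} + h{\left(a \right)}} = \sqrt{\left(0 + 2 \cdot 4\right)^{2} - \left(4 - i \sqrt{74}\right)} = \sqrt{\left(0 + 8\right)^{2} - \left(4 - i \sqrt{74}\right)} = \sqrt{8^{2} - \left(4 - i \sqrt{74}\right)} = \sqrt{64 - \left(4 - i \sqrt{74}\right)} = \sqrt{60 + i \sqrt{74}}$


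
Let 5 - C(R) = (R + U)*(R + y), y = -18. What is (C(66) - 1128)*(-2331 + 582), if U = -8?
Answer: 6833343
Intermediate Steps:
C(R) = 5 - (-18 + R)*(-8 + R) (C(R) = 5 - (R - 8)*(R - 18) = 5 - (-8 + R)*(-18 + R) = 5 - (-18 + R)*(-8 + R))
(C(66) - 1128)*(-2331 + 582) = ((-139 - 1*66² + 26*66) - 1128)*(-2331 + 582) = ((-139 - 1*4356 + 1716) - 1128)*(-1749) = ((-139 - 4356 + 1716) - 1128)*(-1749) = (-2779 - 1128)*(-1749) = -3907*(-1749) = 6833343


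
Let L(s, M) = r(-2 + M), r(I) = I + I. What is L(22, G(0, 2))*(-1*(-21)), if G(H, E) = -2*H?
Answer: -84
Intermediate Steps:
r(I) = 2*I
L(s, M) = -4 + 2*M (L(s, M) = 2*(-2 + M) = -4 + 2*M)
L(22, G(0, 2))*(-1*(-21)) = (-4 + 2*(-2*0))*(-1*(-21)) = (-4 + 2*0)*21 = (-4 + 0)*21 = -4*21 = -84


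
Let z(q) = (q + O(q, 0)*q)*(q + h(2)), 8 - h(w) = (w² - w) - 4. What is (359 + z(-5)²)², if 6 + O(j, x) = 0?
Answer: 255488256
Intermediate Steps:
h(w) = 12 + w - w² (h(w) = 8 - ((w² - w) - 4) = 8 - (-4 + w² - w) = 8 + (4 + w - w²) = 12 + w - w²)
O(j, x) = -6 (O(j, x) = -6 + 0 = -6)
z(q) = -5*q*(10 + q) (z(q) = (q - 6*q)*(q + (12 + 2 - 1*2²)) = (-5*q)*(q + (12 + 2 - 1*4)) = (-5*q)*(q + (12 + 2 - 4)) = (-5*q)*(q + 10) = (-5*q)*(10 + q) = -5*q*(10 + q))
(359 + z(-5)²)² = (359 + (5*(-5)*(-10 - 1*(-5)))²)² = (359 + (5*(-5)*(-10 + 5))²)² = (359 + (5*(-5)*(-5))²)² = (359 + 125²)² = (359 + 15625)² = 15984² = 255488256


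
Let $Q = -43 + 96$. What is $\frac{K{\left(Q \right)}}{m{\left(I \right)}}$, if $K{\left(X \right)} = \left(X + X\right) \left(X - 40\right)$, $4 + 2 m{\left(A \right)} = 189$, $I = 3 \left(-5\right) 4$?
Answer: $\frac{2756}{185} \approx 14.897$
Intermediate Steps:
$I = -60$ ($I = \left(-15\right) 4 = -60$)
$Q = 53$
$m{\left(A \right)} = \frac{185}{2}$ ($m{\left(A \right)} = -2 + \frac{1}{2} \cdot 189 = -2 + \frac{189}{2} = \frac{185}{2}$)
$K{\left(X \right)} = 2 X \left(-40 + X\right)$
$\frac{K{\left(Q \right)}}{m{\left(I \right)}} = \frac{2 \cdot 53 \left(-40 + 53\right)}{\frac{185}{2}} = 2 \cdot 53 \cdot 13 \cdot \frac{2}{185} = 1378 \cdot \frac{2}{185} = \frac{2756}{185}$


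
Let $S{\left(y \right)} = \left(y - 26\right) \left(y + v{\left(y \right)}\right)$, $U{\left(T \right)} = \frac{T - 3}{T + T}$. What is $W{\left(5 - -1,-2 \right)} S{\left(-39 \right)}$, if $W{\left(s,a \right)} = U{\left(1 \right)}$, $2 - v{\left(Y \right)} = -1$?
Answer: $-2340$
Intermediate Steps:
$v{\left(Y \right)} = 3$ ($v{\left(Y \right)} = 2 - -1 = 2 + 1 = 3$)
$U{\left(T \right)} = \frac{-3 + T}{2 T}$
$W{\left(s,a \right)} = -1$ ($W{\left(s,a \right)} = \frac{-3 + 1}{2 \cdot 1} = \frac{1}{2} \cdot 1 \left(-2\right) = -1$)
$S{\left(y \right)} = \left(-26 + y\right) \left(3 + y\right)$ ($S{\left(y \right)} = \left(y - 26\right) \left(y + 3\right) = \left(-26 + y\right) \left(3 + y\right)$)
$W{\left(5 - -1,-2 \right)} S{\left(-39 \right)} = - (-78 + \left(-39\right)^{2} - -897) = - (-78 + 1521 + 897) = \left(-1\right) 2340 = -2340$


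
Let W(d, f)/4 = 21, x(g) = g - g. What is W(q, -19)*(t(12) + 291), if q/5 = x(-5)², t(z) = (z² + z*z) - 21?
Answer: 46872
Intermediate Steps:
x(g) = 0
t(z) = -21 + 2*z² (t(z) = (z² + z²) - 21 = 2*z² - 21 = -21 + 2*z²)
q = 0 (q = 5*0² = 5*0 = 0)
W(d, f) = 84 (W(d, f) = 4*21 = 84)
W(q, -19)*(t(12) + 291) = 84*((-21 + 2*12²) + 291) = 84*((-21 + 2*144) + 291) = 84*((-21 + 288) + 291) = 84*(267 + 291) = 84*558 = 46872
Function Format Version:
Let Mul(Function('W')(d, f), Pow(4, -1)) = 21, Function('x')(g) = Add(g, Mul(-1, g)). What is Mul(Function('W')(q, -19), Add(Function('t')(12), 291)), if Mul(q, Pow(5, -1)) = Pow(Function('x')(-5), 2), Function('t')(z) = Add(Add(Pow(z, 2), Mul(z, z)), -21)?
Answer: 46872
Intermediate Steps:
Function('x')(g) = 0
Function('t')(z) = Add(-21, Mul(2, Pow(z, 2))) (Function('t')(z) = Add(Add(Pow(z, 2), Pow(z, 2)), -21) = Add(Mul(2, Pow(z, 2)), -21) = Add(-21, Mul(2, Pow(z, 2))))
q = 0 (q = Mul(5, Pow(0, 2)) = Mul(5, 0) = 0)
Function('W')(d, f) = 84 (Function('W')(d, f) = Mul(4, 21) = 84)
Mul(Function('W')(q, -19), Add(Function('t')(12), 291)) = Mul(84, Add(Add(-21, Mul(2, Pow(12, 2))), 291)) = Mul(84, Add(Add(-21, Mul(2, 144)), 291)) = Mul(84, Add(Add(-21, 288), 291)) = Mul(84, Add(267, 291)) = Mul(84, 558) = 46872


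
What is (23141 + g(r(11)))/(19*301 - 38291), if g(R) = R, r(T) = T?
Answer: -5788/8143 ≈ -0.71079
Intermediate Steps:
(23141 + g(r(11)))/(19*301 - 38291) = (23141 + 11)/(19*301 - 38291) = 23152/(5719 - 38291) = 23152/(-32572) = 23152*(-1/32572) = -5788/8143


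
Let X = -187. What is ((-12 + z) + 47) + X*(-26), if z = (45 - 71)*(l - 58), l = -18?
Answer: 6873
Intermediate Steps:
z = 1976 (z = (45 - 71)*(-18 - 58) = -26*(-76) = 1976)
((-12 + z) + 47) + X*(-26) = ((-12 + 1976) + 47) - 187*(-26) = (1964 + 47) + 4862 = 2011 + 4862 = 6873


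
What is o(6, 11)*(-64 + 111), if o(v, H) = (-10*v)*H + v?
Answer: -30738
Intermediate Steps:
o(v, H) = v - 10*H*v (o(v, H) = -10*H*v + v = v - 10*H*v)
o(6, 11)*(-64 + 111) = (6*(1 - 10*11))*(-64 + 111) = (6*(1 - 110))*47 = (6*(-109))*47 = -654*47 = -30738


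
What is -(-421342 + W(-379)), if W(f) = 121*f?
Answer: 467201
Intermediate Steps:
-(-421342 + W(-379)) = -(-421342 + 121*(-379)) = -(-421342 - 45859) = -1*(-467201) = 467201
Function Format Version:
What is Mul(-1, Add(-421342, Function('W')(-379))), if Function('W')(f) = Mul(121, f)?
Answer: 467201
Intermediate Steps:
Mul(-1, Add(-421342, Function('W')(-379))) = Mul(-1, Add(-421342, Mul(121, -379))) = Mul(-1, Add(-421342, -45859)) = Mul(-1, -467201) = 467201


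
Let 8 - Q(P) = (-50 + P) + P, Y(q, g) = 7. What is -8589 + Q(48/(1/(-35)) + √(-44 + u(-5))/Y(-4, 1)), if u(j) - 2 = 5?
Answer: -5171 - 2*I*√37/7 ≈ -5171.0 - 1.7379*I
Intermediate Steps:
u(j) = 7 (u(j) = 2 + 5 = 7)
Q(P) = 58 - 2*P (Q(P) = 8 - ((-50 + P) + P) = 8 - (-50 + 2*P) = 8 + (50 - 2*P) = 58 - 2*P)
-8589 + Q(48/(1/(-35)) + √(-44 + u(-5))/Y(-4, 1)) = -8589 + (58 - 2*(48/(1/(-35)) + √(-44 + 7)/7)) = -8589 + (58 - 2*(48/(-1/35) + √(-37)*(⅐))) = -8589 + (58 - 2*(48*(-35) + (I*√37)*(⅐))) = -8589 + (58 - 2*(-1680 + I*√37/7)) = -8589 + (58 + (3360 - 2*I*√37/7)) = -8589 + (3418 - 2*I*√37/7) = -5171 - 2*I*√37/7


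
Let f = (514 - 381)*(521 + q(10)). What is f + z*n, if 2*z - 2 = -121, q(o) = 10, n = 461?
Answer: 86387/2 ≈ 43194.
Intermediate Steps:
z = -119/2 (z = 1 + (1/2)*(-121) = 1 - 121/2 = -119/2 ≈ -59.500)
f = 70623 (f = (514 - 381)*(521 + 10) = 133*531 = 70623)
f + z*n = 70623 - 119/2*461 = 70623 - 54859/2 = 86387/2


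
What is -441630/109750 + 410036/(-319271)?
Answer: -18600110273/3503999225 ≈ -5.3083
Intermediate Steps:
-441630/109750 + 410036/(-319271) = -441630*1/109750 + 410036*(-1/319271) = -44163/10975 - 410036/319271 = -18600110273/3503999225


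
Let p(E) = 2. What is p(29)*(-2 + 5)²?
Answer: 18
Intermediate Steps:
p(29)*(-2 + 5)² = 2*(-2 + 5)² = 2*3² = 2*9 = 18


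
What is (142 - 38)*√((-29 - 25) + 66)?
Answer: 208*√3 ≈ 360.27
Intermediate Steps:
(142 - 38)*√((-29 - 25) + 66) = 104*√(-54 + 66) = 104*√12 = 104*(2*√3) = 208*√3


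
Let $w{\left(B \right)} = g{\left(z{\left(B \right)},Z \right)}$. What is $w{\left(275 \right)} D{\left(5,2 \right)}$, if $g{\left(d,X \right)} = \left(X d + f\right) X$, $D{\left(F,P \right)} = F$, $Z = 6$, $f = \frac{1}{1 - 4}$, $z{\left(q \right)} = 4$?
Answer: $710$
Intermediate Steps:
$f = - \frac{1}{3}$ ($f = \frac{1}{-3} = - \frac{1}{3} \approx -0.33333$)
$g{\left(d,X \right)} = X \left(- \frac{1}{3} + X d\right)$ ($g{\left(d,X \right)} = \left(X d - \frac{1}{3}\right) X = \left(- \frac{1}{3} + X d\right) X = X \left(- \frac{1}{3} + X d\right)$)
$w{\left(B \right)} = 142$ ($w{\left(B \right)} = 6 \left(- \frac{1}{3} + 6 \cdot 4\right) = 6 \left(- \frac{1}{3} + 24\right) = 6 \cdot \frac{71}{3} = 142$)
$w{\left(275 \right)} D{\left(5,2 \right)} = 142 \cdot 5 = 710$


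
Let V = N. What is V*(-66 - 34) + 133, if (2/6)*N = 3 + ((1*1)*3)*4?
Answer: -4367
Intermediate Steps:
N = 45 (N = 3*(3 + ((1*1)*3)*4) = 3*(3 + (1*3)*4) = 3*(3 + 3*4) = 3*(3 + 12) = 3*15 = 45)
V = 45
V*(-66 - 34) + 133 = 45*(-66 - 34) + 133 = 45*(-100) + 133 = -4500 + 133 = -4367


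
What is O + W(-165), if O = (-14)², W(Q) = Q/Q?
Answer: 197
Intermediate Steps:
W(Q) = 1
O = 196
O + W(-165) = 196 + 1 = 197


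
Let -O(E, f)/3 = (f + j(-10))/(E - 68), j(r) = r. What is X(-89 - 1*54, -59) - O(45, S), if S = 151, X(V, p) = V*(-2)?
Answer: 6155/23 ≈ 267.61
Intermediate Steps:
X(V, p) = -2*V
O(E, f) = -3*(-10 + f)/(-68 + E) (O(E, f) = -3*(f - 10)/(E - 68) = -3*(-10 + f)/(-68 + E))
X(-89 - 1*54, -59) - O(45, S) = -2*(-89 - 1*54) - 3*(10 - 1*151)/(-68 + 45) = -2*(-89 - 54) - 3*(10 - 151)/(-23) = -2*(-143) - 3*(-1)*(-141)/23 = 286 - 1*423/23 = 286 - 423/23 = 6155/23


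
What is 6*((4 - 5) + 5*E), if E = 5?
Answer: 144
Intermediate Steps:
6*((4 - 5) + 5*E) = 6*((4 - 5) + 5*5) = 6*(-1 + 25) = 6*24 = 144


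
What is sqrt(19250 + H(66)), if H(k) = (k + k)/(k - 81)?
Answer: sqrt(481030)/5 ≈ 138.71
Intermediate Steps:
H(k) = 2*k/(-81 + k) (H(k) = (2*k)/(-81 + k) = 2*k/(-81 + k))
sqrt(19250 + H(66)) = sqrt(19250 + 2*66/(-81 + 66)) = sqrt(19250 + 2*66/(-15)) = sqrt(19250 + 2*66*(-1/15)) = sqrt(19250 - 44/5) = sqrt(96206/5) = sqrt(481030)/5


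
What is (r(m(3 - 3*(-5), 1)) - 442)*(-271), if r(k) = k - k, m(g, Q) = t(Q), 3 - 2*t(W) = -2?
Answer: 119782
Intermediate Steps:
t(W) = 5/2 (t(W) = 3/2 - ½*(-2) = 3/2 + 1 = 5/2)
m(g, Q) = 5/2
r(k) = 0
(r(m(3 - 3*(-5), 1)) - 442)*(-271) = (0 - 442)*(-271) = -442*(-271) = 119782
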